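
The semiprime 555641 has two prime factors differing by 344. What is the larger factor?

937

Since p = q + 344, we have 555641 = q(q + 344), so q² + 344q − 555641 = 0.
Discriminant: 344² + 4·555641 = 118336 + 2222564 = 2340900; √2340900 = 1530.
q = (−344 + 1530)/2 = 593, and p = q + 344 = 937.
Check: 593 · 937 = 555641.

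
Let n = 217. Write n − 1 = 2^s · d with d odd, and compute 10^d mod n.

217 − 1 = 216 = 2^3 · 27, so d = 27.
10^1 ≡ 10 (mod 217)
10^2 ≡ 10^2 = 100 ≡ 100 (mod 217)
10^4 ≡ 100^2 = 10000 ≡ 18 (mod 217)
10^8 ≡ 18^2 = 324 ≡ 107 (mod 217)
10^16 ≡ 107^2 = 11449 ≡ 165 (mod 217)
27 = 16 + 8 + 2 + 1 in binary powers of 2.
So 10^27 ≡ 165 · 107 · 100 · 10 ≡ 97 (mod 217).
Squaring chain: 97 → 78 → 8; never reaches −1, so base 10 is a Miller–Rabin witness that 217 is composite.

97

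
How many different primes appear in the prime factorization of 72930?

72930 = 2 · 36465
36465 = 3 · 12155
12155 = 5 · 2431
2431 = 11 · 221
221 = 13 · 17
72930 = 2 · 3 · 5 · 11 · 13 · 17, which has 6 distinct prime factors.

6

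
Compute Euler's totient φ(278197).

262080

Factor: 278197 = 29 · 53 · 181.
φ(278197) = (29−1) · (53−1) · (181−1) = 28 · 52 · 180 = 262080.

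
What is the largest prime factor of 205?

41

205 = 5 · 41
41 is prime.
So 205 = 5 · 41; the largest prime factor is 41.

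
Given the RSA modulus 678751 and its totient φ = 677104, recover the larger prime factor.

φ(n) = (p−1)(q−1) = n − (p+q) + 1, so p + q = 678751 − 677104 + 1 = 1648.
p and q are the roots of t² − 1648t + 678751 = 0.
Discriminant: 1648² − 4·678751 = 2715904 − 2715004 = 900; √900 = 30.
q = (1648 − 30)/2 = 809, p = (1648 + 30)/2 = 839.
Check: 809 · 839 = 678751.

839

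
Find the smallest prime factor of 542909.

542909 is odd.
Digit sum 29, not divisible by 3.
Ends in 9: not divisible by 5.
7: 542909 = 7·77558 + 3
11: 542909 = 11·49355 + 4
13: 542909 = 13·41762 + 3
17: 542909 = 17·31935 + 14
19: 542909 = 19·28574 + 3
23: 542909 = 23·23604 + 17
29: 542909 = 29·18721

29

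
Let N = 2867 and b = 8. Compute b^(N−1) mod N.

8^1 ≡ 8 (mod 2867)
8^2 ≡ 8^2 = 64 ≡ 64 (mod 2867)
8^4 ≡ 64^2 = 4096 ≡ 1229 (mod 2867)
8^8 ≡ 1229^2 = 1510441 ≡ 2399 (mod 2867)
8^16 ≡ 2399^2 = 5755201 ≡ 1132 (mod 2867)
8^32 ≡ 1132^2 = 1281424 ≡ 2742 (mod 2867)
8^64 ≡ 2742^2 = 7518564 ≡ 1290 (mod 2867)
8^128 ≡ 1290^2 = 1664100 ≡ 1240 (mod 2867)
8^256 ≡ 1240^2 = 1537600 ≡ 888 (mod 2867)
8^512 ≡ 888^2 = 788544 ≡ 119 (mod 2867)
8^1024 ≡ 119^2 = 14161 ≡ 2693 (mod 2867)
8^2048 ≡ 2693^2 = 7252249 ≡ 1606 (mod 2867)
2866 = 2048 + 512 + 256 + 32 + 16 + 2 in binary powers of 2.
So 8^2866 ≡ 1606 · 119 · 888 · 2742 · 1132 · 64 ≡ 332 (mod 2867).
Since 332 ≠ 1, base 8 is a Fermat witness: 2867 is composite.

332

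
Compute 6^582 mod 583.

278

6^1 ≡ 6 (mod 583)
6^2 ≡ 6^2 = 36 ≡ 36 (mod 583)
6^4 ≡ 36^2 = 1296 ≡ 130 (mod 583)
6^8 ≡ 130^2 = 16900 ≡ 576 (mod 583)
6^16 ≡ 576^2 = 331776 ≡ 49 (mod 583)
6^32 ≡ 49^2 = 2401 ≡ 69 (mod 583)
6^64 ≡ 69^2 = 4761 ≡ 97 (mod 583)
6^128 ≡ 97^2 = 9409 ≡ 81 (mod 583)
6^256 ≡ 81^2 = 6561 ≡ 148 (mod 583)
6^512 ≡ 148^2 = 21904 ≡ 333 (mod 583)
582 = 512 + 64 + 4 + 2 in binary powers of 2.
So 6^582 ≡ 333 · 97 · 130 · 36 ≡ 278 (mod 583).
Since 278 ≠ 1, base 6 is a Fermat witness: 583 is composite.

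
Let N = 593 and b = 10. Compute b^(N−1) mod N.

10^1 ≡ 10 (mod 593)
10^2 ≡ 10^2 = 100 ≡ 100 (mod 593)
10^4 ≡ 100^2 = 10000 ≡ 512 (mod 593)
10^8 ≡ 512^2 = 262144 ≡ 38 (mod 593)
10^16 ≡ 38^2 = 1444 ≡ 258 (mod 593)
10^32 ≡ 258^2 = 66564 ≡ 148 (mod 593)
10^64 ≡ 148^2 = 21904 ≡ 556 (mod 593)
10^128 ≡ 556^2 = 309136 ≡ 183 (mod 593)
10^256 ≡ 183^2 = 33489 ≡ 281 (mod 593)
10^512 ≡ 281^2 = 78961 ≡ 92 (mod 593)
592 = 512 + 64 + 16 in binary powers of 2.
So 10^592 ≡ 92 · 556 · 258 ≡ 1 (mod 593).
Since the result is 1, base 10 gives no evidence that 593 is composite.

1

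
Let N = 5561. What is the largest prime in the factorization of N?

5561 = 67 · 83
83 is prime.
So 5561 = 67 · 83; the largest prime factor is 83.

83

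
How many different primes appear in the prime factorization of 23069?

3

23069 = 17 · 1357
1357 = 23 · 59
23069 = 17 · 23 · 59, which has 3 distinct prime factors.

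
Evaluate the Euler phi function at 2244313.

2191200

Factor: 2244313 = 89 · 151 · 167.
φ(2244313) = (89−1) · (151−1) · (167−1) = 88 · 150 · 166 = 2191200.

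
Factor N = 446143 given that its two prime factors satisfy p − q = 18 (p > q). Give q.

659

Since p = q + 18, we have 446143 = q(q + 18), so q² + 18q − 446143 = 0.
Discriminant: 18² + 4·446143 = 324 + 1784572 = 1784896; √1784896 = 1336.
q = (−18 + 1336)/2 = 659, and p = q + 18 = 677.
Check: 659 · 677 = 446143.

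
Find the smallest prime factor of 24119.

24119 is odd.
Digit sum 17, not divisible by 3.
Ends in 9: not divisible by 5.
7: 24119 = 7·3445 + 4
11: 24119 = 11·2192 + 7
13: 24119 = 13·1855 + 4
17: 24119 = 17·1418 + 13
19: 24119 = 19·1269 + 8
23: 24119 = 23·1048 + 15
29: 24119 = 29·831 + 20
31: 24119 = 31·778 + 1
37: 24119 = 37·651 + 32
41: 24119 = 41·588 + 11
43: 24119 = 43·560 + 39
47: 24119 = 47·513 + 8
53: 24119 = 53·455 + 4
59: 24119 = 59·408 + 47
61: 24119 = 61·395 + 24
67: 24119 = 67·359 + 66
71: 24119 = 71·339 + 50
73: 24119 = 73·330 + 29
79: 24119 = 79·305 + 24
83: 24119 = 83·290 + 49
89: 24119 = 89·271

89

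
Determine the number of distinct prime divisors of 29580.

29580 = 2^2 · 7395
7395 = 3 · 2465
2465 = 5 · 493
493 = 17 · 29
29580 = 2^2 · 3 · 5 · 17 · 29, which has 5 distinct prime factors.

5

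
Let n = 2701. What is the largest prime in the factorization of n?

73

2701 = 37 · 73
73 is prime.
So 2701 = 37 · 73; the largest prime factor is 73.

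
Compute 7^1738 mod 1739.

7^1 ≡ 7 (mod 1739)
7^2 ≡ 7^2 = 49 ≡ 49 (mod 1739)
7^4 ≡ 49^2 = 2401 ≡ 662 (mod 1739)
7^8 ≡ 662^2 = 438244 ≡ 16 (mod 1739)
7^16 ≡ 16^2 = 256 ≡ 256 (mod 1739)
7^32 ≡ 256^2 = 65536 ≡ 1193 (mod 1739)
7^64 ≡ 1193^2 = 1423249 ≡ 747 (mod 1739)
7^128 ≡ 747^2 = 558009 ≡ 1529 (mod 1739)
7^256 ≡ 1529^2 = 2337841 ≡ 625 (mod 1739)
7^512 ≡ 625^2 = 390625 ≡ 1089 (mod 1739)
7^1024 ≡ 1089^2 = 1185921 ≡ 1662 (mod 1739)
1738 = 1024 + 512 + 128 + 64 + 8 + 2 in binary powers of 2.
So 7^1738 ≡ 1662 · 1089 · 1529 · 747 · 16 · 49 ≡ 636 (mod 1739).
Since 636 ≠ 1, base 7 is a Fermat witness: 1739 is composite.

636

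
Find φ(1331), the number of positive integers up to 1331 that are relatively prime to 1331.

1210

Factor: 1331 = 11^3.
φ(1331) = 11^2·(11−1) = 1210.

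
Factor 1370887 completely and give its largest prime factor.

79

1370887 = 7 · 195841
195841 = 37 · 5293
5293 = 67 · 79
79 is prime.
So 1370887 = 7 · 37 · 67 · 79; the largest prime factor is 79.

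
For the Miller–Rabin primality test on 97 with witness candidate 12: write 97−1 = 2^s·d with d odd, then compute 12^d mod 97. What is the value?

97 − 1 = 96 = 2^5 · 3, so d = 3.
12^1 ≡ 12 (mod 97)
12^2 ≡ 12^2 = 144 ≡ 47 (mod 97)
3 = 2 + 1 in binary powers of 2.
So 12^3 ≡ 47 · 12 ≡ 79 (mod 97).
Squaring chain: 79 → 33 → 22 → 96 → 1; reaches −1, so base 12 does not prove 97 composite.

79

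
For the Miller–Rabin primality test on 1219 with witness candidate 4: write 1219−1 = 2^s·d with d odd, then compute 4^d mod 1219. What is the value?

785

1219 − 1 = 1218 = 2^1 · 609, so d = 609.
4^1 ≡ 4 (mod 1219)
4^2 ≡ 4^2 = 16 ≡ 16 (mod 1219)
4^4 ≡ 16^2 = 256 ≡ 256 (mod 1219)
4^8 ≡ 256^2 = 65536 ≡ 929 (mod 1219)
4^16 ≡ 929^2 = 863041 ≡ 1208 (mod 1219)
4^32 ≡ 1208^2 = 1459264 ≡ 121 (mod 1219)
4^64 ≡ 121^2 = 14641 ≡ 13 (mod 1219)
4^128 ≡ 13^2 = 169 ≡ 169 (mod 1219)
4^256 ≡ 169^2 = 28561 ≡ 524 (mod 1219)
4^512 ≡ 524^2 = 274576 ≡ 301 (mod 1219)
609 = 512 + 64 + 32 + 1 in binary powers of 2.
So 4^609 ≡ 301 · 13 · 121 · 4 ≡ 785 (mod 1219).
Squaring chain: 785; never reaches −1, so base 4 is a Miller–Rabin witness that 1219 is composite.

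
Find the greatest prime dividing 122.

122 = 2 · 61
61 is prime.
So 122 = 2 · 61; the largest prime factor is 61.

61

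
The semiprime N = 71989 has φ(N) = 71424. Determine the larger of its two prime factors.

373

φ(n) = (p−1)(q−1) = n − (p+q) + 1, so p + q = 71989 − 71424 + 1 = 566.
p and q are the roots of t² − 566t + 71989 = 0.
Discriminant: 566² − 4·71989 = 320356 − 287956 = 32400; √32400 = 180.
q = (566 − 180)/2 = 193, p = (566 + 180)/2 = 373.
Check: 193 · 373 = 71989.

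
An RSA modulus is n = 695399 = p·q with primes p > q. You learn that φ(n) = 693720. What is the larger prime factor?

φ(n) = (p−1)(q−1) = n − (p+q) + 1, so p + q = 695399 − 693720 + 1 = 1680.
p and q are the roots of t² − 1680t + 695399 = 0.
Discriminant: 1680² − 4·695399 = 2822400 − 2781596 = 40804; √40804 = 202.
q = (1680 − 202)/2 = 739, p = (1680 + 202)/2 = 941.
Check: 739 · 941 = 695399.

941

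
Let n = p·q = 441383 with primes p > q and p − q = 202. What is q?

Since p = q + 202, we have 441383 = q(q + 202), so q² + 202q − 441383 = 0.
Discriminant: 202² + 4·441383 = 40804 + 1765532 = 1806336; √1806336 = 1344.
q = (−202 + 1344)/2 = 571, and p = q + 202 = 773.
Check: 571 · 773 = 441383.

571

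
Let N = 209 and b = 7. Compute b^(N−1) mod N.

64

7^1 ≡ 7 (mod 209)
7^2 ≡ 7^2 = 49 ≡ 49 (mod 209)
7^4 ≡ 49^2 = 2401 ≡ 102 (mod 209)
7^8 ≡ 102^2 = 10404 ≡ 163 (mod 209)
7^16 ≡ 163^2 = 26569 ≡ 26 (mod 209)
7^32 ≡ 26^2 = 676 ≡ 49 (mod 209)
7^64 ≡ 49^2 = 2401 ≡ 102 (mod 209)
7^128 ≡ 102^2 = 10404 ≡ 163 (mod 209)
208 = 128 + 64 + 16 in binary powers of 2.
So 7^208 ≡ 163 · 102 · 26 ≡ 64 (mod 209).
Since 64 ≠ 1, base 7 is a Fermat witness: 209 is composite.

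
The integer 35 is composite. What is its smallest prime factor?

35 is odd.
Digit sum 8, not divisible by 3.
Ends in 5: divisible by 5.

5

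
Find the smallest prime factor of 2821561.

2821561 is odd.
Digit sum 25, not divisible by 3.
Ends in 1: not divisible by 5.
7: 2821561 = 7·403080 + 1
11: 2821561 = 11·256505 + 6
13: 2821561 = 13·217043 + 2
17: 2821561 = 17·165974 + 3
19: 2821561 = 19·148503 + 4
23: 2821561 = 23·122676 + 13
29: 2821561 = 29·97295 + 6
31: 2821561 = 31·91018 + 3
37: 2821561 = 37·76258 + 15
41: 2821561 = 41·68818 + 23
43: 2821561 = 43·65617 + 30
47: 2821561 = 47·60033 + 10
53: 2821561 = 53·53237

53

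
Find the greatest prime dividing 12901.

12901 = 7 · 1843
1843 = 19 · 97
97 is prime.
So 12901 = 7 · 19 · 97; the largest prime factor is 97.

97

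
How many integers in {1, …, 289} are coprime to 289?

272

Factor: 289 = 17^2.
φ(289) = 17^1·(17−1) = 272.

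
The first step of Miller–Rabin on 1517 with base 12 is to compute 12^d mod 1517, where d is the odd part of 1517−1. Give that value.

1517 − 1 = 1516 = 2^2 · 379, so d = 379.
12^1 ≡ 12 (mod 1517)
12^2 ≡ 12^2 = 144 ≡ 144 (mod 1517)
12^4 ≡ 144^2 = 20736 ≡ 1015 (mod 1517)
12^8 ≡ 1015^2 = 1030225 ≡ 182 (mod 1517)
12^16 ≡ 182^2 = 33124 ≡ 1267 (mod 1517)
12^32 ≡ 1267^2 = 1605289 ≡ 303 (mod 1517)
12^64 ≡ 303^2 = 91809 ≡ 789 (mod 1517)
12^128 ≡ 789^2 = 622521 ≡ 551 (mod 1517)
12^256 ≡ 551^2 = 303601 ≡ 201 (mod 1517)
379 = 256 + 64 + 32 + 16 + 8 + 2 + 1 in binary powers of 2.
So 12^379 ≡ 201 · 789 · 303 · 1267 · 182 · 144 · 12 ≡ 345 (mod 1517).
Squaring chain: 345 → 699; never reaches −1, so base 12 is a Miller–Rabin witness that 1517 is composite.

345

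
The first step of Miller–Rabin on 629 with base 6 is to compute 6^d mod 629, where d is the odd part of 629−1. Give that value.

265

629 − 1 = 628 = 2^2 · 157, so d = 157.
6^1 ≡ 6 (mod 629)
6^2 ≡ 6^2 = 36 ≡ 36 (mod 629)
6^4 ≡ 36^2 = 1296 ≡ 38 (mod 629)
6^8 ≡ 38^2 = 1444 ≡ 186 (mod 629)
6^16 ≡ 186^2 = 34596 ≡ 1 (mod 629)
6^32 ≡ 1^2 = 1 ≡ 1 (mod 629)
6^64 ≡ 1^2 = 1 ≡ 1 (mod 629)
6^128 ≡ 1^2 = 1 ≡ 1 (mod 629)
157 = 128 + 16 + 8 + 4 + 1 in binary powers of 2.
So 6^157 ≡ 1 · 1 · 186 · 38 · 6 ≡ 265 (mod 629).
Squaring chain: 265 → 406; never reaches −1, so base 6 is a Miller–Rabin witness that 629 is composite.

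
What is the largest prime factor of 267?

267 = 3 · 89
89 is prime.
So 267 = 3 · 89; the largest prime factor is 89.

89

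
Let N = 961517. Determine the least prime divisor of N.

961517 is odd.
Digit sum 29, not divisible by 3.
Ends in 7: not divisible by 5.
7: 961517 = 7·137359 + 4
11: 961517 = 11·87410 + 7
13: 961517 = 13·73962 + 11
17: 961517 = 17·56559 + 14
19: 961517 = 19·50606 + 3
23: 961517 = 23·41805 + 2
29: 961517 = 29·33155 + 22
31: 961517 = 31·31016 + 21
37: 961517 = 37·25986 + 35
41: 961517 = 41·23451 + 26
43: 961517 = 43·22360 + 37
47: 961517 = 47·20457 + 38
53: 961517 = 53·18141 + 44
59: 961517 = 59·16296 + 53
61: 961517 = 61·15762 + 35
67: 961517 = 67·14351

67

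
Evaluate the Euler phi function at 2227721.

Factor: 2227721 = 79 · 163 · 173.
φ(2227721) = (79−1) · (163−1) · (173−1) = 78 · 162 · 172 = 2173392.

2173392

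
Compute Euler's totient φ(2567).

2400

Factor: 2567 = 17 · 151.
φ(2567) = (17−1) · (151−1) = 16 · 150 = 2400.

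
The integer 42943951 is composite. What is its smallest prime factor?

83

42943951 is odd.
Digit sum 37, not divisible by 3.
Ends in 1: not divisible by 5.
7: 42943951 = 7·6134850 + 1
11: 42943951 = 11·3903995 + 6
13: 42943951 = 13·3303380 + 11
17: 42943951 = 17·2526114 + 13
19: 42943951 = 19·2260207 + 18
23: 42943951 = 23·1867128 + 7
29: 42943951 = 29·1480825 + 26
31: 42943951 = 31·1385288 + 23
37: 42943951 = 37·1160647 + 12
41: 42943951 = 41·1047413 + 18
43: 42943951 = 43·998696 + 23
47: 42943951 = 47·913701 + 4
53: 42943951 = 53·810263 + 12
59: 42943951 = 59·727863 + 34
61: 42943951 = 61·703999 + 12
67: 42943951 = 67·640954 + 33
71: 42943951 = 71·604844 + 27
73: 42943951 = 73·588273 + 22
79: 42943951 = 79·543594 + 25
83: 42943951 = 83·517397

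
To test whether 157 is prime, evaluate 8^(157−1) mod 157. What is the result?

1

8^1 ≡ 8 (mod 157)
8^2 ≡ 8^2 = 64 ≡ 64 (mod 157)
8^4 ≡ 64^2 = 4096 ≡ 14 (mod 157)
8^8 ≡ 14^2 = 196 ≡ 39 (mod 157)
8^16 ≡ 39^2 = 1521 ≡ 108 (mod 157)
8^32 ≡ 108^2 = 11664 ≡ 46 (mod 157)
8^64 ≡ 46^2 = 2116 ≡ 75 (mod 157)
8^128 ≡ 75^2 = 5625 ≡ 130 (mod 157)
156 = 128 + 16 + 8 + 4 in binary powers of 2.
So 8^156 ≡ 130 · 108 · 39 · 14 ≡ 1 (mod 157).
Since the result is 1, base 8 gives no evidence that 157 is composite.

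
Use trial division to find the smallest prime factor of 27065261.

73

27065261 is odd.
Digit sum 29, not divisible by 3.
Ends in 1: not divisible by 5.
7: 27065261 = 7·3866465 + 6
11: 27065261 = 11·2460478 + 3
13: 27065261 = 13·2081943 + 2
17: 27065261 = 17·1592074 + 3
19: 27065261 = 19·1424487 + 8
23: 27065261 = 23·1176750 + 11
29: 27065261 = 29·933284 + 25
31: 27065261 = 31·873072 + 29
37: 27065261 = 37·731493 + 20
41: 27065261 = 41·660128 + 13
43: 27065261 = 43·629424 + 29
47: 27065261 = 47·575856 + 29
53: 27065261 = 53·510665 + 16
59: 27065261 = 59·458733 + 14
61: 27065261 = 61·443692 + 49
67: 27065261 = 67·403959 + 8
71: 27065261 = 71·381200 + 61
73: 27065261 = 73·370757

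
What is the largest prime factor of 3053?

71

3053 = 43 · 71
71 is prime.
So 3053 = 43 · 71; the largest prime factor is 71.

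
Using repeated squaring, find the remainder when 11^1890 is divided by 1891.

1768

11^1 ≡ 11 (mod 1891)
11^2 ≡ 11^2 = 121 ≡ 121 (mod 1891)
11^4 ≡ 121^2 = 14641 ≡ 1404 (mod 1891)
11^8 ≡ 1404^2 = 1971216 ≡ 794 (mod 1891)
11^16 ≡ 794^2 = 630436 ≡ 733 (mod 1891)
11^32 ≡ 733^2 = 537289 ≡ 245 (mod 1891)
11^64 ≡ 245^2 = 60025 ≡ 1404 (mod 1891)
11^128 ≡ 1404^2 = 1971216 ≡ 794 (mod 1891)
11^256 ≡ 794^2 = 630436 ≡ 733 (mod 1891)
11^512 ≡ 733^2 = 537289 ≡ 245 (mod 1891)
11^1024 ≡ 245^2 = 60025 ≡ 1404 (mod 1891)
1890 = 1024 + 512 + 256 + 64 + 32 + 2 in binary powers of 2.
So 11^1890 ≡ 1404 · 245 · 733 · 1404 · 245 · 121 ≡ 1768 (mod 1891).
Since 1768 ≠ 1, base 11 is a Fermat witness: 1891 is composite.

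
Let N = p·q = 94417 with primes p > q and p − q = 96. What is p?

359

Since p = q + 96, we have 94417 = q(q + 96), so q² + 96q − 94417 = 0.
Discriminant: 96² + 4·94417 = 9216 + 377668 = 386884; √386884 = 622.
q = (−96 + 622)/2 = 263, and p = q + 96 = 359.
Check: 263 · 359 = 94417.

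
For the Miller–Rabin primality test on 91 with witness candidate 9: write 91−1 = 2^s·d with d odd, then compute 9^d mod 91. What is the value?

91 − 1 = 90 = 2^1 · 45, so d = 45.
9^1 ≡ 9 (mod 91)
9^2 ≡ 9^2 = 81 ≡ 81 (mod 91)
9^4 ≡ 81^2 = 6561 ≡ 9 (mod 91)
9^8 ≡ 9^2 = 81 ≡ 81 (mod 91)
9^16 ≡ 81^2 = 6561 ≡ 9 (mod 91)
9^32 ≡ 9^2 = 81 ≡ 81 (mod 91)
45 = 32 + 8 + 4 + 1 in binary powers of 2.
So 9^45 ≡ 81 · 81 · 9 · 9 ≡ 1 (mod 91).
Since 9^d ≡ 1 (mod 91), base 9 does not prove 91 composite.

1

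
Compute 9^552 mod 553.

8

9^1 ≡ 9 (mod 553)
9^2 ≡ 9^2 = 81 ≡ 81 (mod 553)
9^4 ≡ 81^2 = 6561 ≡ 478 (mod 553)
9^8 ≡ 478^2 = 228484 ≡ 95 (mod 553)
9^16 ≡ 95^2 = 9025 ≡ 177 (mod 553)
9^32 ≡ 177^2 = 31329 ≡ 361 (mod 553)
9^64 ≡ 361^2 = 130321 ≡ 366 (mod 553)
9^128 ≡ 366^2 = 133956 ≡ 130 (mod 553)
9^256 ≡ 130^2 = 16900 ≡ 310 (mod 553)
9^512 ≡ 310^2 = 96100 ≡ 431 (mod 553)
552 = 512 + 32 + 8 in binary powers of 2.
So 9^552 ≡ 431 · 361 · 95 ≡ 8 (mod 553).
Since 8 ≠ 1, base 9 is a Fermat witness: 553 is composite.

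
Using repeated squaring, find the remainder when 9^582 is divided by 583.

9^1 ≡ 9 (mod 583)
9^2 ≡ 9^2 = 81 ≡ 81 (mod 583)
9^4 ≡ 81^2 = 6561 ≡ 148 (mod 583)
9^8 ≡ 148^2 = 21904 ≡ 333 (mod 583)
9^16 ≡ 333^2 = 110889 ≡ 119 (mod 583)
9^32 ≡ 119^2 = 14161 ≡ 169 (mod 583)
9^64 ≡ 169^2 = 28561 ≡ 577 (mod 583)
9^128 ≡ 577^2 = 332929 ≡ 36 (mod 583)
9^256 ≡ 36^2 = 1296 ≡ 130 (mod 583)
9^512 ≡ 130^2 = 16900 ≡ 576 (mod 583)
582 = 512 + 64 + 4 + 2 in binary powers of 2.
So 9^582 ≡ 576 · 577 · 148 · 81 ≡ 367 (mod 583).
Since 367 ≠ 1, base 9 is a Fermat witness: 583 is composite.

367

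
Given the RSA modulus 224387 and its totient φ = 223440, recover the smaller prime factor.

φ(n) = (p−1)(q−1) = n − (p+q) + 1, so p + q = 224387 − 223440 + 1 = 948.
p and q are the roots of t² − 948t + 224387 = 0.
Discriminant: 948² − 4·224387 = 898704 − 897548 = 1156; √1156 = 34.
q = (948 − 34)/2 = 457, p = (948 + 34)/2 = 491.
Check: 457 · 491 = 224387.

457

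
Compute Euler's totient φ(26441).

26112

Factor: 26441 = 137 · 193.
φ(26441) = (137−1) · (193−1) = 136 · 192 = 26112.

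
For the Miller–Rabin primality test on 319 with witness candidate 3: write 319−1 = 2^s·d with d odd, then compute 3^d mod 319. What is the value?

319 − 1 = 318 = 2^1 · 159, so d = 159.
3^1 ≡ 3 (mod 319)
3^2 ≡ 3^2 = 9 ≡ 9 (mod 319)
3^4 ≡ 9^2 = 81 ≡ 81 (mod 319)
3^8 ≡ 81^2 = 6561 ≡ 181 (mod 319)
3^16 ≡ 181^2 = 32761 ≡ 223 (mod 319)
3^32 ≡ 223^2 = 49729 ≡ 284 (mod 319)
3^64 ≡ 284^2 = 80656 ≡ 268 (mod 319)
3^128 ≡ 268^2 = 71824 ≡ 49 (mod 319)
159 = 128 + 16 + 8 + 4 + 2 + 1 in binary powers of 2.
So 3^159 ≡ 49 · 223 · 181 · 81 · 9 · 3 ≡ 279 (mod 319).
Squaring chain: 279; never reaches −1, so base 3 is a Miller–Rabin witness that 319 is composite.

279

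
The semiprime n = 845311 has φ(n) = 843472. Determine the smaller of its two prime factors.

887

φ(n) = (p−1)(q−1) = n − (p+q) + 1, so p + q = 845311 − 843472 + 1 = 1840.
p and q are the roots of t² − 1840t + 845311 = 0.
Discriminant: 1840² − 4·845311 = 3385600 − 3381244 = 4356; √4356 = 66.
q = (1840 − 66)/2 = 887, p = (1840 + 66)/2 = 953.
Check: 887 · 953 = 845311.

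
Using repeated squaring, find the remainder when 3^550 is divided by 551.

35

3^1 ≡ 3 (mod 551)
3^2 ≡ 3^2 = 9 ≡ 9 (mod 551)
3^4 ≡ 9^2 = 81 ≡ 81 (mod 551)
3^8 ≡ 81^2 = 6561 ≡ 500 (mod 551)
3^16 ≡ 500^2 = 250000 ≡ 397 (mod 551)
3^32 ≡ 397^2 = 157609 ≡ 23 (mod 551)
3^64 ≡ 23^2 = 529 ≡ 529 (mod 551)
3^128 ≡ 529^2 = 279841 ≡ 484 (mod 551)
3^256 ≡ 484^2 = 234256 ≡ 81 (mod 551)
3^512 ≡ 81^2 = 6561 ≡ 500 (mod 551)
550 = 512 + 32 + 4 + 2 in binary powers of 2.
So 3^550 ≡ 500 · 23 · 81 · 9 ≡ 35 (mod 551).
Since 35 ≠ 1, base 3 is a Fermat witness: 551 is composite.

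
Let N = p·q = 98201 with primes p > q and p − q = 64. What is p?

347

Since p = q + 64, we have 98201 = q(q + 64), so q² + 64q − 98201 = 0.
Discriminant: 64² + 4·98201 = 4096 + 392804 = 396900; √396900 = 630.
q = (−64 + 630)/2 = 283, and p = q + 64 = 347.
Check: 283 · 347 = 98201.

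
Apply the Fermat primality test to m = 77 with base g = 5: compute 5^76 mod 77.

5^1 ≡ 5 (mod 77)
5^2 ≡ 5^2 = 25 ≡ 25 (mod 77)
5^4 ≡ 25^2 = 625 ≡ 9 (mod 77)
5^8 ≡ 9^2 = 81 ≡ 4 (mod 77)
5^16 ≡ 4^2 = 16 ≡ 16 (mod 77)
5^32 ≡ 16^2 = 256 ≡ 25 (mod 77)
5^64 ≡ 25^2 = 625 ≡ 9 (mod 77)
76 = 64 + 8 + 4 in binary powers of 2.
So 5^76 ≡ 9 · 4 · 9 ≡ 16 (mod 77).
Since 16 ≠ 1, base 5 is a Fermat witness: 77 is composite.

16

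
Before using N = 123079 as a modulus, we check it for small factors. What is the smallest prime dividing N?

11

123079 is odd.
Digit sum 22, not divisible by 3.
Ends in 9: not divisible by 5.
7: 123079 = 7·17582 + 5
11: 123079 = 11·11189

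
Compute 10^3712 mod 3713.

2550

10^1 ≡ 10 (mod 3713)
10^2 ≡ 10^2 = 100 ≡ 100 (mod 3713)
10^4 ≡ 100^2 = 10000 ≡ 2574 (mod 3713)
10^8 ≡ 2574^2 = 6625476 ≡ 1484 (mod 3713)
10^16 ≡ 1484^2 = 2202256 ≡ 447 (mod 3713)
10^32 ≡ 447^2 = 199809 ≡ 3020 (mod 3713)
10^64 ≡ 3020^2 = 9120400 ≡ 1272 (mod 3713)
10^128 ≡ 1272^2 = 1617984 ≡ 2829 (mod 3713)
10^256 ≡ 2829^2 = 8003241 ≡ 1726 (mod 3713)
10^512 ≡ 1726^2 = 2979076 ≡ 1250 (mod 3713)
10^1024 ≡ 1250^2 = 1562500 ≡ 3040 (mod 3713)
10^2048 ≡ 3040^2 = 9241600 ≡ 3656 (mod 3713)
3712 = 2048 + 1024 + 512 + 128 in binary powers of 2.
So 10^3712 ≡ 3656 · 3040 · 1250 · 2829 ≡ 2550 (mod 3713).
Since 2550 ≠ 1, base 10 is a Fermat witness: 3713 is composite.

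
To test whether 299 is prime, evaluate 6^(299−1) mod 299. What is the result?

121

6^1 ≡ 6 (mod 299)
6^2 ≡ 6^2 = 36 ≡ 36 (mod 299)
6^4 ≡ 36^2 = 1296 ≡ 100 (mod 299)
6^8 ≡ 100^2 = 10000 ≡ 133 (mod 299)
6^16 ≡ 133^2 = 17689 ≡ 48 (mod 299)
6^32 ≡ 48^2 = 2304 ≡ 211 (mod 299)
6^64 ≡ 211^2 = 44521 ≡ 269 (mod 299)
6^128 ≡ 269^2 = 72361 ≡ 3 (mod 299)
6^256 ≡ 3^2 = 9 ≡ 9 (mod 299)
298 = 256 + 32 + 8 + 2 in binary powers of 2.
So 6^298 ≡ 9 · 211 · 133 · 36 ≡ 121 (mod 299).
Since 121 ≠ 1, base 6 is a Fermat witness: 299 is composite.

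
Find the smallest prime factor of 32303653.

32303653 is odd.
Digit sum 25, not divisible by 3.
Ends in 3: not divisible by 5.
7: 32303653 = 7·4614807 + 4
11: 32303653 = 11·2936695 + 8
13: 32303653 = 13·2484896 + 5
17: 32303653 = 17·1900214 + 15
19: 32303653 = 19·1700192 + 5
23: 32303653 = 23·1404506 + 15
29: 32303653 = 29·1113919 + 2
31: 32303653 = 31·1042053 + 10
37: 32303653 = 37·873071 + 26
41: 32303653 = 41·787893 + 40
43: 32303653 = 43·751247 + 32
47: 32303653 = 47·687311 + 36
53: 32303653 = 53·609502 + 47
59: 32303653 = 59·547519 + 32
61: 32303653 = 61·529568 + 5
67: 32303653 = 67·482144 + 5
71: 32303653 = 71·454981 + 2
73: 32303653 = 73·442515 + 58
79: 32303653 = 79·408907

79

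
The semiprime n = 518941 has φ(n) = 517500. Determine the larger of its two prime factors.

φ(n) = (p−1)(q−1) = n − (p+q) + 1, so p + q = 518941 − 517500 + 1 = 1442.
p and q are the roots of t² − 1442t + 518941 = 0.
Discriminant: 1442² − 4·518941 = 2079364 − 2075764 = 3600; √3600 = 60.
q = (1442 − 60)/2 = 691, p = (1442 + 60)/2 = 751.
Check: 691 · 751 = 518941.

751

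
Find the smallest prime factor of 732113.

732113 is odd.
Digit sum 17, not divisible by 3.
Ends in 3: not divisible by 5.
7: 732113 = 7·104587 + 4
11: 732113 = 11·66555 + 8
13: 732113 = 13·56316 + 5
17: 732113 = 17·43065 + 8
19: 732113 = 19·38532 + 5
23: 732113 = 23·31831

23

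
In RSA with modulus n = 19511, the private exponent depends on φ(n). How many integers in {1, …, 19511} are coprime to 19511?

19224

Factor: 19511 = 109 · 179.
φ(19511) = (109−1) · (179−1) = 108 · 178 = 19224.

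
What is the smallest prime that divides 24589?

24589 is odd.
Digit sum 28, not divisible by 3.
Ends in 9: not divisible by 5.
7: 24589 = 7·3512 + 5
11: 24589 = 11·2235 + 4
13: 24589 = 13·1891 + 6
17: 24589 = 17·1446 + 7
19: 24589 = 19·1294 + 3
23: 24589 = 23·1069 + 2
29: 24589 = 29·847 + 26
31: 24589 = 31·793 + 6
37: 24589 = 37·664 + 21
41: 24589 = 41·599 + 30
43: 24589 = 43·571 + 36
47: 24589 = 47·523 + 8
53: 24589 = 53·463 + 50
59: 24589 = 59·416 + 45
61: 24589 = 61·403 + 6
67: 24589 = 67·367

67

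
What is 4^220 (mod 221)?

4^1 ≡ 4 (mod 221)
4^2 ≡ 4^2 = 16 ≡ 16 (mod 221)
4^4 ≡ 16^2 = 256 ≡ 35 (mod 221)
4^8 ≡ 35^2 = 1225 ≡ 120 (mod 221)
4^16 ≡ 120^2 = 14400 ≡ 35 (mod 221)
4^32 ≡ 35^2 = 1225 ≡ 120 (mod 221)
4^64 ≡ 120^2 = 14400 ≡ 35 (mod 221)
4^128 ≡ 35^2 = 1225 ≡ 120 (mod 221)
220 = 128 + 64 + 16 + 8 + 4 in binary powers of 2.
So 4^220 ≡ 120 · 35 · 35 · 120 · 35 ≡ 35 (mod 221).
Since 35 ≠ 1, base 4 is a Fermat witness: 221 is composite.

35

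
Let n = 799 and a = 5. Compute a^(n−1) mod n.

440

5^1 ≡ 5 (mod 799)
5^2 ≡ 5^2 = 25 ≡ 25 (mod 799)
5^4 ≡ 25^2 = 625 ≡ 625 (mod 799)
5^8 ≡ 625^2 = 390625 ≡ 713 (mod 799)
5^16 ≡ 713^2 = 508369 ≡ 205 (mod 799)
5^32 ≡ 205^2 = 42025 ≡ 477 (mod 799)
5^64 ≡ 477^2 = 227529 ≡ 613 (mod 799)
5^128 ≡ 613^2 = 375769 ≡ 239 (mod 799)
5^256 ≡ 239^2 = 57121 ≡ 392 (mod 799)
5^512 ≡ 392^2 = 153664 ≡ 256 (mod 799)
798 = 512 + 256 + 16 + 8 + 4 + 2 in binary powers of 2.
So 5^798 ≡ 256 · 392 · 205 · 713 · 625 · 25 ≡ 440 (mod 799).
Since 440 ≠ 1, base 5 is a Fermat witness: 799 is composite.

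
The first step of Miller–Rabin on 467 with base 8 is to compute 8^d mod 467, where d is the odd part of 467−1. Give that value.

467 − 1 = 466 = 2^1 · 233, so d = 233.
8^1 ≡ 8 (mod 467)
8^2 ≡ 8^2 = 64 ≡ 64 (mod 467)
8^4 ≡ 64^2 = 4096 ≡ 360 (mod 467)
8^8 ≡ 360^2 = 129600 ≡ 241 (mod 467)
8^16 ≡ 241^2 = 58081 ≡ 173 (mod 467)
8^32 ≡ 173^2 = 29929 ≡ 41 (mod 467)
8^64 ≡ 41^2 = 1681 ≡ 280 (mod 467)
8^128 ≡ 280^2 = 78400 ≡ 411 (mod 467)
233 = 128 + 64 + 32 + 8 + 1 in binary powers of 2.
So 8^233 ≡ 411 · 280 · 41 · 241 · 8 ≡ 466 (mod 467).
Since 8^d ≡ 466 (mod 467), base 8 does not prove 467 composite.

466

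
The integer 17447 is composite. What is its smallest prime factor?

73

17447 is odd.
Digit sum 23, not divisible by 3.
Ends in 7: not divisible by 5.
7: 17447 = 7·2492 + 3
11: 17447 = 11·1586 + 1
13: 17447 = 13·1342 + 1
17: 17447 = 17·1026 + 5
19: 17447 = 19·918 + 5
23: 17447 = 23·758 + 13
29: 17447 = 29·601 + 18
31: 17447 = 31·562 + 25
37: 17447 = 37·471 + 20
41: 17447 = 41·425 + 22
43: 17447 = 43·405 + 32
47: 17447 = 47·371 + 10
53: 17447 = 53·329 + 10
59: 17447 = 59·295 + 42
61: 17447 = 61·286 + 1
67: 17447 = 67·260 + 27
71: 17447 = 71·245 + 52
73: 17447 = 73·239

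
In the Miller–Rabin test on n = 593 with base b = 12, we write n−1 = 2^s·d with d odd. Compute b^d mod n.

593 − 1 = 592 = 2^4 · 37, so d = 37.
12^1 ≡ 12 (mod 593)
12^2 ≡ 12^2 = 144 ≡ 144 (mod 593)
12^4 ≡ 144^2 = 20736 ≡ 574 (mod 593)
12^8 ≡ 574^2 = 329476 ≡ 361 (mod 593)
12^16 ≡ 361^2 = 130321 ≡ 454 (mod 593)
12^32 ≡ 454^2 = 206116 ≡ 345 (mod 593)
37 = 32 + 4 + 1 in binary powers of 2.
So 12^37 ≡ 345 · 574 · 12 ≡ 209 (mod 593).
Squaring chain: 209 → 392 → 77 → 592; reaches −1, so base 12 does not prove 593 composite.

209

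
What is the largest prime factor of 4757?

71

4757 = 67 · 71
71 is prime.
So 4757 = 67 · 71; the largest prime factor is 71.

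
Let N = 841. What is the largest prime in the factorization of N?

29

841 = 29 · 29
29 = 29 · 1
So 841 = 29^2; the largest prime factor is 29.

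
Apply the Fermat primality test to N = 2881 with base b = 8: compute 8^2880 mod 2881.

8^1 ≡ 8 (mod 2881)
8^2 ≡ 8^2 = 64 ≡ 64 (mod 2881)
8^4 ≡ 64^2 = 4096 ≡ 1215 (mod 2881)
8^8 ≡ 1215^2 = 1476225 ≡ 1153 (mod 2881)
8^16 ≡ 1153^2 = 1329409 ≡ 1268 (mod 2881)
8^32 ≡ 1268^2 = 1607824 ≡ 226 (mod 2881)
8^64 ≡ 226^2 = 51076 ≡ 2099 (mod 2881)
8^128 ≡ 2099^2 = 4405801 ≡ 752 (mod 2881)
8^256 ≡ 752^2 = 565504 ≡ 828 (mod 2881)
8^512 ≡ 828^2 = 685584 ≡ 2787 (mod 2881)
8^1024 ≡ 2787^2 = 7767369 ≡ 193 (mod 2881)
8^2048 ≡ 193^2 = 37249 ≡ 2677 (mod 2881)
2880 = 2048 + 512 + 256 + 64 in binary powers of 2.
So 8^2880 ≡ 2677 · 2787 · 828 · 2099 ≡ 692 (mod 2881).
Since 692 ≠ 1, base 8 is a Fermat witness: 2881 is composite.

692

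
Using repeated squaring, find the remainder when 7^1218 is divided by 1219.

7^1 ≡ 7 (mod 1219)
7^2 ≡ 7^2 = 49 ≡ 49 (mod 1219)
7^4 ≡ 49^2 = 2401 ≡ 1182 (mod 1219)
7^8 ≡ 1182^2 = 1397124 ≡ 150 (mod 1219)
7^16 ≡ 150^2 = 22500 ≡ 558 (mod 1219)
7^32 ≡ 558^2 = 311364 ≡ 519 (mod 1219)
7^64 ≡ 519^2 = 269361 ≡ 1181 (mod 1219)
7^128 ≡ 1181^2 = 1394761 ≡ 225 (mod 1219)
7^256 ≡ 225^2 = 50625 ≡ 646 (mod 1219)
7^512 ≡ 646^2 = 417316 ≡ 418 (mod 1219)
7^1024 ≡ 418^2 = 174724 ≡ 407 (mod 1219)
1218 = 1024 + 128 + 64 + 2 in binary powers of 2.
So 7^1218 ≡ 407 · 225 · 1181 · 49 ≡ 1070 (mod 1219).
Since 1070 ≠ 1, base 7 is a Fermat witness: 1219 is composite.

1070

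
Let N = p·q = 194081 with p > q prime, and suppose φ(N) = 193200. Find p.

461

φ(n) = (p−1)(q−1) = n − (p+q) + 1, so p + q = 194081 − 193200 + 1 = 882.
p and q are the roots of t² − 882t + 194081 = 0.
Discriminant: 882² − 4·194081 = 777924 − 776324 = 1600; √1600 = 40.
q = (882 − 40)/2 = 421, p = (882 + 40)/2 = 461.
Check: 421 · 461 = 194081.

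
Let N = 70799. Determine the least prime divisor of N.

70799 is odd.
Digit sum 32, not divisible by 3.
Ends in 9: not divisible by 5.
7: 70799 = 7·10114 + 1
11: 70799 = 11·6436 + 3
13: 70799 = 13·5446 + 1
17: 70799 = 17·4164 + 11
19: 70799 = 19·3726 + 5
23: 70799 = 23·3078 + 5
29: 70799 = 29·2441 + 10
31: 70799 = 31·2283 + 26
37: 70799 = 37·1913 + 18
41: 70799 = 41·1726 + 33
43: 70799 = 43·1646 + 21
47: 70799 = 47·1506 + 17
53: 70799 = 53·1335 + 44
59: 70799 = 59·1199 + 58
61: 70799 = 61·1160 + 39
67: 70799 = 67·1056 + 47
71: 70799 = 71·997 + 12
73: 70799 = 73·969 + 62
79: 70799 = 79·896 + 15
83: 70799 = 83·853

83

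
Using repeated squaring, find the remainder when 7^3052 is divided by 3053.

767

7^1 ≡ 7 (mod 3053)
7^2 ≡ 7^2 = 49 ≡ 49 (mod 3053)
7^4 ≡ 49^2 = 2401 ≡ 2401 (mod 3053)
7^8 ≡ 2401^2 = 5764801 ≡ 737 (mod 3053)
7^16 ≡ 737^2 = 543169 ≡ 2788 (mod 3053)
7^32 ≡ 2788^2 = 7772944 ≡ 6 (mod 3053)
7^64 ≡ 6^2 = 36 ≡ 36 (mod 3053)
7^128 ≡ 36^2 = 1296 ≡ 1296 (mod 3053)
7^256 ≡ 1296^2 = 1679616 ≡ 466 (mod 3053)
7^512 ≡ 466^2 = 217156 ≡ 393 (mod 3053)
7^1024 ≡ 393^2 = 154449 ≡ 1799 (mod 3053)
7^2048 ≡ 1799^2 = 3236401 ≡ 221 (mod 3053)
3052 = 2048 + 512 + 256 + 128 + 64 + 32 + 8 + 4 in binary powers of 2.
So 7^3052 ≡ 221 · 393 · 466 · 1296 · 36 · 6 · 737 · 2401 ≡ 767 (mod 3053).
Since 767 ≠ 1, base 7 is a Fermat witness: 3053 is composite.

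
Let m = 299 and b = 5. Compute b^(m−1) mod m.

5^1 ≡ 5 (mod 299)
5^2 ≡ 5^2 = 25 ≡ 25 (mod 299)
5^4 ≡ 25^2 = 625 ≡ 27 (mod 299)
5^8 ≡ 27^2 = 729 ≡ 131 (mod 299)
5^16 ≡ 131^2 = 17161 ≡ 118 (mod 299)
5^32 ≡ 118^2 = 13924 ≡ 170 (mod 299)
5^64 ≡ 170^2 = 28900 ≡ 196 (mod 299)
5^128 ≡ 196^2 = 38416 ≡ 144 (mod 299)
5^256 ≡ 144^2 = 20736 ≡ 105 (mod 299)
298 = 256 + 32 + 8 + 2 in binary powers of 2.
So 5^298 ≡ 105 · 170 · 131 · 25 ≡ 64 (mod 299).
Since 64 ≠ 1, base 5 is a Fermat witness: 299 is composite.

64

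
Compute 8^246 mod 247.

8^1 ≡ 8 (mod 247)
8^2 ≡ 8^2 = 64 ≡ 64 (mod 247)
8^4 ≡ 64^2 = 4096 ≡ 144 (mod 247)
8^8 ≡ 144^2 = 20736 ≡ 235 (mod 247)
8^16 ≡ 235^2 = 55225 ≡ 144 (mod 247)
8^32 ≡ 144^2 = 20736 ≡ 235 (mod 247)
8^64 ≡ 235^2 = 55225 ≡ 144 (mod 247)
8^128 ≡ 144^2 = 20736 ≡ 235 (mod 247)
246 = 128 + 64 + 32 + 16 + 4 + 2 in binary powers of 2.
So 8^246 ≡ 235 · 144 · 235 · 144 · 144 · 64 ≡ 77 (mod 247).
Since 77 ≠ 1, base 8 is a Fermat witness: 247 is composite.

77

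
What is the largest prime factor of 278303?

89

278303 = 53 · 5251
5251 = 59 · 89
89 is prime.
So 278303 = 53 · 59 · 89; the largest prime factor is 89.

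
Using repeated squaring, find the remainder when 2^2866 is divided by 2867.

1015

2^1 ≡ 2 (mod 2867)
2^2 ≡ 2^2 = 4 ≡ 4 (mod 2867)
2^4 ≡ 4^2 = 16 ≡ 16 (mod 2867)
2^8 ≡ 16^2 = 256 ≡ 256 (mod 2867)
2^16 ≡ 256^2 = 65536 ≡ 2462 (mod 2867)
2^32 ≡ 2462^2 = 6061444 ≡ 606 (mod 2867)
2^64 ≡ 606^2 = 367236 ≡ 260 (mod 2867)
2^128 ≡ 260^2 = 67600 ≡ 1659 (mod 2867)
2^256 ≡ 1659^2 = 2752281 ≡ 2828 (mod 2867)
2^512 ≡ 2828^2 = 7997584 ≡ 1521 (mod 2867)
2^1024 ≡ 1521^2 = 2313441 ≡ 2639 (mod 2867)
2^2048 ≡ 2639^2 = 6964321 ≡ 378 (mod 2867)
2866 = 2048 + 512 + 256 + 32 + 16 + 2 in binary powers of 2.
So 2^2866 ≡ 378 · 1521 · 2828 · 606 · 2462 · 4 ≡ 1015 (mod 2867).
Since 1015 ≠ 1, base 2 is a Fermat witness: 2867 is composite.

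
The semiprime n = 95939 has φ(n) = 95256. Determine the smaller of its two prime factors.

φ(n) = (p−1)(q−1) = n − (p+q) + 1, so p + q = 95939 − 95256 + 1 = 684.
p and q are the roots of t² − 684t + 95939 = 0.
Discriminant: 684² − 4·95939 = 467856 − 383756 = 84100; √84100 = 290.
q = (684 − 290)/2 = 197, p = (684 + 290)/2 = 487.
Check: 197 · 487 = 95939.

197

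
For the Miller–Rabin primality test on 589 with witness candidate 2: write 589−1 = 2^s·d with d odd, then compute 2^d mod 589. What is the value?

589 − 1 = 588 = 2^2 · 147, so d = 147.
2^1 ≡ 2 (mod 589)
2^2 ≡ 2^2 = 4 ≡ 4 (mod 589)
2^4 ≡ 4^2 = 16 ≡ 16 (mod 589)
2^8 ≡ 16^2 = 256 ≡ 256 (mod 589)
2^16 ≡ 256^2 = 65536 ≡ 157 (mod 589)
2^32 ≡ 157^2 = 24649 ≡ 500 (mod 589)
2^64 ≡ 500^2 = 250000 ≡ 264 (mod 589)
2^128 ≡ 264^2 = 69696 ≡ 194 (mod 589)
147 = 128 + 16 + 2 + 1 in binary powers of 2.
So 2^147 ≡ 194 · 157 · 4 · 2 ≡ 407 (mod 589).
Squaring chain: 407 → 140; never reaches −1, so base 2 is a Miller–Rabin witness that 589 is composite.

407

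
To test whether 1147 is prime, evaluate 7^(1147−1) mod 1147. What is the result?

1120

7^1 ≡ 7 (mod 1147)
7^2 ≡ 7^2 = 49 ≡ 49 (mod 1147)
7^4 ≡ 49^2 = 2401 ≡ 107 (mod 1147)
7^8 ≡ 107^2 = 11449 ≡ 1126 (mod 1147)
7^16 ≡ 1126^2 = 1267876 ≡ 441 (mod 1147)
7^32 ≡ 441^2 = 194481 ≡ 638 (mod 1147)
7^64 ≡ 638^2 = 407044 ≡ 1006 (mod 1147)
7^128 ≡ 1006^2 = 1012036 ≡ 382 (mod 1147)
7^256 ≡ 382^2 = 145924 ≡ 255 (mod 1147)
7^512 ≡ 255^2 = 65025 ≡ 793 (mod 1147)
7^1024 ≡ 793^2 = 628849 ≡ 293 (mod 1147)
1146 = 1024 + 64 + 32 + 16 + 8 + 2 in binary powers of 2.
So 7^1146 ≡ 293 · 1006 · 638 · 441 · 1126 · 49 ≡ 1120 (mod 1147).
Since 1120 ≠ 1, base 7 is a Fermat witness: 1147 is composite.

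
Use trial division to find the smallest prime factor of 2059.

29

2059 is odd.
Digit sum 16, not divisible by 3.
Ends in 9: not divisible by 5.
7: 2059 = 7·294 + 1
11: 2059 = 11·187 + 2
13: 2059 = 13·158 + 5
17: 2059 = 17·121 + 2
19: 2059 = 19·108 + 7
23: 2059 = 23·89 + 12
29: 2059 = 29·71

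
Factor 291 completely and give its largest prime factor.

291 = 3 · 97
97 is prime.
So 291 = 3 · 97; the largest prime factor is 97.

97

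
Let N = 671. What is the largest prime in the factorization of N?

671 = 11 · 61
61 is prime.
So 671 = 11 · 61; the largest prime factor is 61.

61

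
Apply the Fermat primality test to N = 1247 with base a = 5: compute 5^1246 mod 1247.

436

5^1 ≡ 5 (mod 1247)
5^2 ≡ 5^2 = 25 ≡ 25 (mod 1247)
5^4 ≡ 25^2 = 625 ≡ 625 (mod 1247)
5^8 ≡ 625^2 = 390625 ≡ 314 (mod 1247)
5^16 ≡ 314^2 = 98596 ≡ 83 (mod 1247)
5^32 ≡ 83^2 = 6889 ≡ 654 (mod 1247)
5^64 ≡ 654^2 = 427716 ≡ 1242 (mod 1247)
5^128 ≡ 1242^2 = 1542564 ≡ 25 (mod 1247)
5^256 ≡ 25^2 = 625 ≡ 625 (mod 1247)
5^512 ≡ 625^2 = 390625 ≡ 314 (mod 1247)
5^1024 ≡ 314^2 = 98596 ≡ 83 (mod 1247)
1246 = 1024 + 128 + 64 + 16 + 8 + 4 + 2 in binary powers of 2.
So 5^1246 ≡ 83 · 25 · 1242 · 83 · 314 · 625 · 25 ≡ 436 (mod 1247).
Since 436 ≠ 1, base 5 is a Fermat witness: 1247 is composite.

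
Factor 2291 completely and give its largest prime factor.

2291 = 29 · 79
79 is prime.
So 2291 = 29 · 79; the largest prime factor is 79.

79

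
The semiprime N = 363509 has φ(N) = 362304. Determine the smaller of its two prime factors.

φ(n) = (p−1)(q−1) = n − (p+q) + 1, so p + q = 363509 − 362304 + 1 = 1206.
p and q are the roots of t² − 1206t + 363509 = 0.
Discriminant: 1206² − 4·363509 = 1454436 − 1454036 = 400; √400 = 20.
q = (1206 − 20)/2 = 593, p = (1206 + 20)/2 = 613.
Check: 593 · 613 = 363509.

593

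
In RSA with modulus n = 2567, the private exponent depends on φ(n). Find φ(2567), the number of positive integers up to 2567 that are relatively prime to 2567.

2400

Factor: 2567 = 17 · 151.
φ(2567) = (17−1) · (151−1) = 16 · 150 = 2400.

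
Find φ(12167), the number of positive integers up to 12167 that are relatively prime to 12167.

Factor: 12167 = 23^3.
φ(12167) = 23^2·(23−1) = 11638.

11638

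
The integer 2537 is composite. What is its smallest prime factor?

43

2537 is odd.
Digit sum 17, not divisible by 3.
Ends in 7: not divisible by 5.
7: 2537 = 7·362 + 3
11: 2537 = 11·230 + 7
13: 2537 = 13·195 + 2
17: 2537 = 17·149 + 4
19: 2537 = 19·133 + 10
23: 2537 = 23·110 + 7
29: 2537 = 29·87 + 14
31: 2537 = 31·81 + 26
37: 2537 = 37·68 + 21
41: 2537 = 41·61 + 36
43: 2537 = 43·59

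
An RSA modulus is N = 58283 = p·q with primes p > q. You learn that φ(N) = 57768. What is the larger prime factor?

349

φ(n) = (p−1)(q−1) = n − (p+q) + 1, so p + q = 58283 − 57768 + 1 = 516.
p and q are the roots of t² − 516t + 58283 = 0.
Discriminant: 516² − 4·58283 = 266256 − 233132 = 33124; √33124 = 182.
q = (516 − 182)/2 = 167, p = (516 + 182)/2 = 349.
Check: 167 · 349 = 58283.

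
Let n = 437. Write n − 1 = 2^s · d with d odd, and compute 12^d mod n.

278

437 − 1 = 436 = 2^2 · 109, so d = 109.
12^1 ≡ 12 (mod 437)
12^2 ≡ 12^2 = 144 ≡ 144 (mod 437)
12^4 ≡ 144^2 = 20736 ≡ 197 (mod 437)
12^8 ≡ 197^2 = 38809 ≡ 353 (mod 437)
12^16 ≡ 353^2 = 124609 ≡ 64 (mod 437)
12^32 ≡ 64^2 = 4096 ≡ 163 (mod 437)
12^64 ≡ 163^2 = 26569 ≡ 349 (mod 437)
109 = 64 + 32 + 8 + 4 + 1 in binary powers of 2.
So 12^109 ≡ 349 · 163 · 353 · 197 · 12 ≡ 278 (mod 437).
Squaring chain: 278 → 372; never reaches −1, so base 12 is a Miller–Rabin witness that 437 is composite.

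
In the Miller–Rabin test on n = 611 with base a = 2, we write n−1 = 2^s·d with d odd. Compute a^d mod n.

611 − 1 = 610 = 2^1 · 305, so d = 305.
2^1 ≡ 2 (mod 611)
2^2 ≡ 2^2 = 4 ≡ 4 (mod 611)
2^4 ≡ 4^2 = 16 ≡ 16 (mod 611)
2^8 ≡ 16^2 = 256 ≡ 256 (mod 611)
2^16 ≡ 256^2 = 65536 ≡ 159 (mod 611)
2^32 ≡ 159^2 = 25281 ≡ 230 (mod 611)
2^64 ≡ 230^2 = 52900 ≡ 354 (mod 611)
2^128 ≡ 354^2 = 125316 ≡ 61 (mod 611)
2^256 ≡ 61^2 = 3721 ≡ 55 (mod 611)
305 = 256 + 32 + 16 + 1 in binary powers of 2.
So 2^305 ≡ 55 · 230 · 159 · 2 ≡ 487 (mod 611).
Squaring chain: 487; never reaches −1, so base 2 is a Miller–Rabin witness that 611 is composite.

487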